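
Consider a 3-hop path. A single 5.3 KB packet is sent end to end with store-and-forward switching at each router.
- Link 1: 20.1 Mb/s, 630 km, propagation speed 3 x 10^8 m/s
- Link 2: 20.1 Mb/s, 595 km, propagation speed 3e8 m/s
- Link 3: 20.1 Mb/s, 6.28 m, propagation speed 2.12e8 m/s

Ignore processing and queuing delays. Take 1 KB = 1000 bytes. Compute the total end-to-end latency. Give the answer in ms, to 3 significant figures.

10.4 ms

L = 42400 bits.
Transmission delay per hop = L/R = 42400/20100000 = 2.10945 ms; 3 hops → 6.32836 ms.
Propagation delays (d/s per hop): 2.1, 1.98333, 2.96226e-05 ms; sum = 4.08336 ms.
End-to-end = 10.4 ms.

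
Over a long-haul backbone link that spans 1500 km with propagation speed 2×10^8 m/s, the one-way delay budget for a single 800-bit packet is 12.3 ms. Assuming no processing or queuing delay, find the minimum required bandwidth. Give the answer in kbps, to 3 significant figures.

Propagation delay = 1500000 / 200000000 = 7.5 ms.
Transmission budget = 12.3 − 7.5 = 4.8 ms.
R ≥ L / t_tx = 800 bits / 0.0048 s = 167 kbps.

167 kbps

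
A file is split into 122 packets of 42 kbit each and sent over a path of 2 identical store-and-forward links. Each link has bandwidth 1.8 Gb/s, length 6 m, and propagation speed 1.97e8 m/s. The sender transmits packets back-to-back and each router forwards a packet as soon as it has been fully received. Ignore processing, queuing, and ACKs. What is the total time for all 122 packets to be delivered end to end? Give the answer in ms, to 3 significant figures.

2.87 ms

Per-hop transmission t_tx = L/R = 42000/1800000000 = 0.0233333 ms.
Per-hop propagation t_prop = 6/197000000 = 3.04569e-05 ms.
Pipeline fill: first packet needs 2·t_tx to clear all hops; remaining 121 packets each add one t_tx.
Total = (2+122-1)·t_tx + 2·t_prop = 123·0.0233333 + 2·3.04569e-05 = 2.87 ms.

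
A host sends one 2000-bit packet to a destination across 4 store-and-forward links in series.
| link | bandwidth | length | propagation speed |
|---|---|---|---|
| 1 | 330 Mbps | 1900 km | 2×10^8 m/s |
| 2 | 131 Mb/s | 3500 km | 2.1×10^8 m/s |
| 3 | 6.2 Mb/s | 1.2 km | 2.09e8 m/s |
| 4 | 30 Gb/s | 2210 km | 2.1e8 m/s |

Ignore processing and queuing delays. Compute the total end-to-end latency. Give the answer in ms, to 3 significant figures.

Transmission delays (L/R per hop): 0.00606061, 0.0152672, 0.322581, 6.66667e-05 ms; sum = 0.343975 ms.
Propagation delays (d/s per hop): 9.5, 16.6667, 0.00574163, 10.5238 ms; sum = 36.6962 ms.
End-to-end = 37.0 ms.

37.0 ms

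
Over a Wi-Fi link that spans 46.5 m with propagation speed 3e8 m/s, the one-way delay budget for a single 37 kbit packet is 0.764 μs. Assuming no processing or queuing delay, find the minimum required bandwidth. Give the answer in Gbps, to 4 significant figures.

Propagation delay = 46.5 / 300000000 = 0.155 μs.
Transmission budget = 0.764 − 0.155 = 0.609 μs.
R ≥ L / t_tx = 37000 bits / 6.09e-07 s = 60.76 Gbps.

60.76 Gbps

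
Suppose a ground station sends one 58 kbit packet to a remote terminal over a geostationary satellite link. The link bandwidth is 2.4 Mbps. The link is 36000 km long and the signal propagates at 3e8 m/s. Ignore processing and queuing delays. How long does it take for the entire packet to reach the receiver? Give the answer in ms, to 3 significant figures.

L = 58000 bits.
Transmission delay = L/R = 58000 / 2400000 = 24.1667 ms.
Propagation delay = d/s = 36000000 m / 300000000 m/s = 120 ms.
Total = 144 ms.

144 ms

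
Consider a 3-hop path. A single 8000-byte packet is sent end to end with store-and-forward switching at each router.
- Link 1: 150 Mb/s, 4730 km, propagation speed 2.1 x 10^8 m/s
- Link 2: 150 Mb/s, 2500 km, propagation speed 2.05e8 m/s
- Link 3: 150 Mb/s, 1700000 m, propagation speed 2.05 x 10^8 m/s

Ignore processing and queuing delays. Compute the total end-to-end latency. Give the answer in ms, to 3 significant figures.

L = 8000 × 8 = 64000 bits.
Transmission delay per hop = L/R = 64000/150000000 = 0.426667 ms; 3 hops → 1.28 ms.
Propagation delays (d/s per hop): 22.5238, 12.1951, 8.29268 ms; sum = 43.0116 ms.
End-to-end = 44.3 ms.

44.3 ms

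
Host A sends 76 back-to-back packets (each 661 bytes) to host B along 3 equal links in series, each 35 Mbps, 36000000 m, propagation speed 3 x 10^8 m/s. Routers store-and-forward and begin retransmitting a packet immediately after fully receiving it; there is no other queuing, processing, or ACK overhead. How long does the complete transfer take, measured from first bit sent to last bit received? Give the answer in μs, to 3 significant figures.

372000 μs

Per-hop transmission t_tx = L/R = 5288/35000000 = 151.086 μs.
Per-hop propagation t_prop = 36000000/300000000 = 120000 μs.
Pipeline fill: first packet needs 3·t_tx to clear all hops; remaining 75 packets each add one t_tx.
Total = (3+76-1)·t_tx + 3·t_prop = 78·151.086 + 3·120000 = 372000 μs.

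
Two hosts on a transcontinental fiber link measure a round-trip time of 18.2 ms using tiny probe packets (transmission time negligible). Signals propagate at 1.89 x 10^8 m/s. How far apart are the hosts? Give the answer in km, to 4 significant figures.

1720 km

One-way propagation = RTT/2 = 9.1 ms.
d = s × t = 189000000 × 0.0091 = 1720 km.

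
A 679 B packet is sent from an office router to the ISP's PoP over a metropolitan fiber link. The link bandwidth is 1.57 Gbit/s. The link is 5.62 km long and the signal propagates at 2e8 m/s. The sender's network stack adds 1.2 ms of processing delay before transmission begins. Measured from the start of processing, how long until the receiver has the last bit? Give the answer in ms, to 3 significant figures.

L = 679 × 8 = 5432 bits.
Transmission delay = L/R = 5432 / 1570000000 = 0.00345987 ms.
Propagation delay = d/s = 5620 m / 200000000 m/s = 0.0281 ms.
Plus processing delay 1.2 ms = 1.2 ms.
Total = 1.23 ms.

1.23 ms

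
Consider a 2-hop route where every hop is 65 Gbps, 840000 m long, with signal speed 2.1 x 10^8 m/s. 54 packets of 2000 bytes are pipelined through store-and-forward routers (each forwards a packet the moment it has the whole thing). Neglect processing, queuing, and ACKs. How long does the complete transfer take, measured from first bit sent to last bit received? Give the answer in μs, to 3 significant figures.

Per-hop transmission t_tx = L/R = 16000/65000000000 = 0.246154 μs.
Per-hop propagation t_prop = 840000/210000000 = 4000 μs.
Pipeline fill: first packet needs 2·t_tx to clear all hops; remaining 53 packets each add one t_tx.
Total = (2+54-1)·t_tx + 2·t_prop = 55·0.246154 + 2·4000 = 8010 μs.

8010 μs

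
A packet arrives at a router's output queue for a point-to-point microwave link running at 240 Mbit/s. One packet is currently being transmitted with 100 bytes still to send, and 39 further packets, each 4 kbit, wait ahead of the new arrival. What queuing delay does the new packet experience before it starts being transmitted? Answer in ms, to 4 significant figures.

0.6533 ms

Each queued packet: L/R = 4000/240000000 = 0.0166667 ms.
39 queued → 0.65 ms.
Plus remaining 800 bits of current packet: 0.00333333 ms.
Queuing delay = 0.6533 ms.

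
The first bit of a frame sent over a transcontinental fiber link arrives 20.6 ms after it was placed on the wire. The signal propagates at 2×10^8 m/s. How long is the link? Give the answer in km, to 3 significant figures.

4120 km

d = s × t_prop = 200000000 × 0.0206 = 4120 km.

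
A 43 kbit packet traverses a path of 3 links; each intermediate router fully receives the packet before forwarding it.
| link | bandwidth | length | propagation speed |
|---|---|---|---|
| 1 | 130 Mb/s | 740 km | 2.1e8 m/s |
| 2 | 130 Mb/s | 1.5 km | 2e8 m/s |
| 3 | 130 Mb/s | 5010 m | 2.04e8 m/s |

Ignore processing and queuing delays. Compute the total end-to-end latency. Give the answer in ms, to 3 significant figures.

4.55 ms

L = 43000 bits.
Transmission delay per hop = L/R = 43000/130000000 = 0.330769 ms; 3 hops → 0.992308 ms.
Propagation delays (d/s per hop): 3.52381, 0.0075, 0.0245588 ms; sum = 3.55587 ms.
End-to-end = 4.55 ms.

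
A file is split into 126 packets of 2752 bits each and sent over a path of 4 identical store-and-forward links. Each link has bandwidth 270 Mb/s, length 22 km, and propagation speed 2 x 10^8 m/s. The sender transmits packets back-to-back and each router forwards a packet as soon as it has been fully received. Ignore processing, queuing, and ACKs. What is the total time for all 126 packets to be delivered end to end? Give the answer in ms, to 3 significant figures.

Per-hop transmission t_tx = L/R = 2752/270000000 = 0.0101926 ms.
Per-hop propagation t_prop = 22000/200000000 = 0.11 ms.
Pipeline fill: first packet needs 4·t_tx to clear all hops; remaining 125 packets each add one t_tx.
Total = (4+126-1)·t_tx + 4·t_prop = 129·0.0101926 + 4·0.11 = 1.75 ms.

1.75 ms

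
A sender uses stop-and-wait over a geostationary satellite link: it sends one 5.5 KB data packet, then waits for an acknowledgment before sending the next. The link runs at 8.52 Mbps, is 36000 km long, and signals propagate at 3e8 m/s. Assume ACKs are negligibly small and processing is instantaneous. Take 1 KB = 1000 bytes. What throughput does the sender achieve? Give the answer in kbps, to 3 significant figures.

179 kbps

t_tx = L/R = 44000/8520000 = 0.00516432 s.
t_prop = 36000000/300000000 = 0.12 s; RTT = 0.24 s.
Cycle = t_tx + RTT = 0.245164 s.
Throughput = L / cycle = 44000 / 0.245164 = 179 kbps.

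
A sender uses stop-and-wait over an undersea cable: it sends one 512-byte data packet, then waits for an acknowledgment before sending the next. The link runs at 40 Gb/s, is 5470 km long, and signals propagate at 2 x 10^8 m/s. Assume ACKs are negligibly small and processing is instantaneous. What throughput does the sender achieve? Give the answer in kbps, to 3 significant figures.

74.9 kbps

t_tx = L/R = 4096/40000000000 = 1.024e-07 s.
t_prop = 5470000/200000000 = 0.02735 s; RTT = 0.0547 s.
Cycle = t_tx + RTT = 0.0547001 s.
Throughput = L / cycle = 4096 / 0.0547001 = 74.9 kbps.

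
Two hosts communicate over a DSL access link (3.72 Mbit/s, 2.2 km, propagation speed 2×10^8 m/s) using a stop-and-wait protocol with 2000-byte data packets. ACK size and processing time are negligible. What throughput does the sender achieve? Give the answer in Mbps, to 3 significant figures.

t_tx = L/R = 16000/3720000 = 0.00430108 s.
t_prop = 2200/200000000 = 1.1e-05 s; RTT = 2.2e-05 s.
Cycle = t_tx + RTT = 0.00432308 s.
Throughput = L / cycle = 16000 / 0.00432308 = 3.70 Mbps.

3.70 Mbps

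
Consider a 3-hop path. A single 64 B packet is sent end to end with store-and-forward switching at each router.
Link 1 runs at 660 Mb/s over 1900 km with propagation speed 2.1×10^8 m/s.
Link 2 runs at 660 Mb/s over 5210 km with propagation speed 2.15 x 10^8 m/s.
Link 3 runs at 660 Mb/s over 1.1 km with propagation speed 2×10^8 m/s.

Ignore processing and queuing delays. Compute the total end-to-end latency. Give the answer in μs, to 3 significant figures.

33300 μs

L = 64 × 8 = 512 bits.
Transmission delay per hop = L/R = 512/660000000 = 0.775758 μs; 3 hops → 2.32727 μs.
Propagation delays (d/s per hop): 9047.62, 24232.6, 5.5 μs; sum = 33285.7 μs.
End-to-end = 33300 μs.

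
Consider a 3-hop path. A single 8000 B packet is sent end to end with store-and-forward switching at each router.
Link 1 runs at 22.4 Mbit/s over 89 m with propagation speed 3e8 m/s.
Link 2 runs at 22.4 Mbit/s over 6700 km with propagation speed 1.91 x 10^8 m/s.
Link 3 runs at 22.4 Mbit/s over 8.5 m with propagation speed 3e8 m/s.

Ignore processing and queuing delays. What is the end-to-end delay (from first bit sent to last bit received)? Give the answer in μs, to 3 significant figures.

43700 μs

L = 8000 × 8 = 64000 bits.
Transmission delay per hop = L/R = 64000/22400000 = 2857.14 μs; 3 hops → 8571.43 μs.
Propagation delays (d/s per hop): 0.296667, 35078.5, 0.0283333 μs; sum = 35078.9 μs.
End-to-end = 43700 μs.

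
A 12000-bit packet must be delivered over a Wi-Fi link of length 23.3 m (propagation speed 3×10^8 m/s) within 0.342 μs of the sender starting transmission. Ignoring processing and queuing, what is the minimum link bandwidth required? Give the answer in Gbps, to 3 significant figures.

45.4 Gbps

Propagation delay = 23.3 / 300000000 = 0.0776667 μs.
Transmission budget = 0.342 − 0.0776667 = 0.264333 μs.
R ≥ L / t_tx = 12000 bits / 2.64333e-07 s = 45.4 Gbps.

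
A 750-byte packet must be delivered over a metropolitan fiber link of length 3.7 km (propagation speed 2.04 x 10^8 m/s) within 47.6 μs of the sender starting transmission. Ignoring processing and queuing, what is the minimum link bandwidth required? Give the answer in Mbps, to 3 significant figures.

204 Mbps

L = 6000 bits.
Propagation delay = 3700 / 204000000 = 18.1373 μs.
Transmission budget = 47.6 − 18.1373 = 29.4627 μs.
R ≥ L / t_tx = 6000 bits / 2.94627e-05 s = 204 Mbps.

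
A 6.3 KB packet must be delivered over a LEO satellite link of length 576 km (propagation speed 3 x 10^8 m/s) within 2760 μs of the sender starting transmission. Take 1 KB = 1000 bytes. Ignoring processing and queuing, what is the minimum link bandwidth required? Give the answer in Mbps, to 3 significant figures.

60.0 Mbps

L = 50400 bits.
Propagation delay = 576000 / 300000000 = 1920 μs.
Transmission budget = 2760 − 1920 = 840 μs.
R ≥ L / t_tx = 50400 bits / 0.00084 s = 60.0 Mbps.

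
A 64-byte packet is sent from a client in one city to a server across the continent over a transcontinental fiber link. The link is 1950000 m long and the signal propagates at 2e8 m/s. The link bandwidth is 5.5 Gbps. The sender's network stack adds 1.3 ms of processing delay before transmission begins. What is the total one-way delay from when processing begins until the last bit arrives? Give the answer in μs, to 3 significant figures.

11100 μs

L = 64 × 8 = 512 bits.
Transmission delay = L/R = 512 / 5500000000 = 0.0930909 μs.
Propagation delay = d/s = 1950000 m / 200000000 m/s = 9750 μs.
Plus processing delay 1.3 ms = 1300 μs.
Total = 11100 μs.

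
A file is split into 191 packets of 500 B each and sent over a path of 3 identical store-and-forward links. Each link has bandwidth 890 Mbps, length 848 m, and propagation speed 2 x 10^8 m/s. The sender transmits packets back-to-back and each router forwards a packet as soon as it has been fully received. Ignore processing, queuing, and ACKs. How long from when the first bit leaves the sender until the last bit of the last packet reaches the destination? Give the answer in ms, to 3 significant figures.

Per-hop transmission t_tx = L/R = 4000/890000000 = 0.00449438 ms.
Per-hop propagation t_prop = 848/200000000 = 0.00424 ms.
Pipeline fill: first packet needs 3·t_tx to clear all hops; remaining 190 packets each add one t_tx.
Total = (3+191-1)·t_tx + 3·t_prop = 193·0.00449438 + 3·0.00424 = 0.880 ms.

0.880 ms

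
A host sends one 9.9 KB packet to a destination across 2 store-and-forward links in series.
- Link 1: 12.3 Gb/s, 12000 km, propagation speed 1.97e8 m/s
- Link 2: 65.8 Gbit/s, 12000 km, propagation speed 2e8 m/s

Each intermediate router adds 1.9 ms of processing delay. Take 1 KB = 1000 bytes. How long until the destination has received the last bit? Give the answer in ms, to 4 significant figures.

122.8 ms

L = 79200 bits.
Transmission delays (L/R per hop): 0.00643902, 0.00120365 ms; sum = 0.00764267 ms.
Propagation delays (d/s per hop): 60.9137, 60 ms; sum = 120.914 ms.
Processing at 1 router(s): 1 × 1.9 ms = 1.9 ms.
End-to-end = 122.8 ms.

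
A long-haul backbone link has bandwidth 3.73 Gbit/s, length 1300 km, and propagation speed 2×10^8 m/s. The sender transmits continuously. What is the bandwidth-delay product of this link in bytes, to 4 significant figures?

Propagation delay = 1300000 / 200000000 = 0.0065 s.
BDP = R × t_prop = 3730000000 × 0.0065 = 24245000 bits.
In bytes: 24245000/8 = 3031000 bytes.

3031000 bytes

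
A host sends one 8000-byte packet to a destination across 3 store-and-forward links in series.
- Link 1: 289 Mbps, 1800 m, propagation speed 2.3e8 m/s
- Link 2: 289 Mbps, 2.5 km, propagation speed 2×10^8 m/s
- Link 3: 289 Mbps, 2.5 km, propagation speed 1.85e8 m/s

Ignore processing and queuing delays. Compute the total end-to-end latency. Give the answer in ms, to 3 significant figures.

0.698 ms

L = 8000 × 8 = 64000 bits.
Transmission delay per hop = L/R = 64000/289000000 = 0.221453 ms; 3 hops → 0.66436 ms.
Propagation delays (d/s per hop): 0.00782609, 0.0125, 0.0135135 ms; sum = 0.0338396 ms.
End-to-end = 0.698 ms.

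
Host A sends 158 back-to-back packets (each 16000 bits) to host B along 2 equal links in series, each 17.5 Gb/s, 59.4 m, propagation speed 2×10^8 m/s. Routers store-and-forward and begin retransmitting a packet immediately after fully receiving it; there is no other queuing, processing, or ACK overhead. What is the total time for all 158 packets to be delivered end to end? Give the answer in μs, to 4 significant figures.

Per-hop transmission t_tx = L/R = 16000/17500000000 = 0.914286 μs.
Per-hop propagation t_prop = 59.4/200000000 = 0.297 μs.
Pipeline fill: first packet needs 2·t_tx to clear all hops; remaining 157 packets each add one t_tx.
Total = (2+158-1)·t_tx + 2·t_prop = 159·0.914286 + 2·0.297 = 146.0 μs.

146.0 μs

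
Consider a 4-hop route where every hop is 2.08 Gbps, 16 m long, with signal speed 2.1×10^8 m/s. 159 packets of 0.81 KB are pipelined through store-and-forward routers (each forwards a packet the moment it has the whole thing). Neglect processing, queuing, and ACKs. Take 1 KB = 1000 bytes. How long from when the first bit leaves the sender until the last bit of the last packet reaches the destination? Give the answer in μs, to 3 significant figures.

Per-hop transmission t_tx = L/R = 6480/2080000000 = 3.11538 μs.
Per-hop propagation t_prop = 16/210000000 = 0.0761905 μs.
Pipeline fill: first packet needs 4·t_tx to clear all hops; remaining 158 packets each add one t_tx.
Total = (4+159-1)·t_tx + 4·t_prop = 162·3.11538 + 4·0.0761905 = 505 μs.

505 μs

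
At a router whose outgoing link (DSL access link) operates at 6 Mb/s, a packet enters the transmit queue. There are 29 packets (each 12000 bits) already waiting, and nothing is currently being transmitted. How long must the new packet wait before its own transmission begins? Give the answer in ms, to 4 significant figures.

Each queued packet: L/R = 12000/6000000 = 2 ms.
29 queued → 58 ms.
Queuing delay = 58.00 ms.

58.00 ms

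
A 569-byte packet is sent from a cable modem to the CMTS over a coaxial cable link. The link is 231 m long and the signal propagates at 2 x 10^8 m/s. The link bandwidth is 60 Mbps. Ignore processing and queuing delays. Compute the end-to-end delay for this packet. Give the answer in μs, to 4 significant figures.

77.02 μs

L = 569 × 8 = 4552 bits.
Transmission delay = L/R = 4552 / 60000000 = 75.8667 μs.
Propagation delay = d/s = 231 m / 200000000 m/s = 1.155 μs.
Total = 77.02 μs.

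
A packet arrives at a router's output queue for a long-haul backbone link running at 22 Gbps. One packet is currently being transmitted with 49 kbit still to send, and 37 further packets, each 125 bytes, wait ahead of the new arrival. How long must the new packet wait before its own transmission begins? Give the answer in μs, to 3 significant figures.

Each queued packet: L/R = 1000/22000000000 = 0.0454545 μs.
37 queued → 1.68182 μs.
Plus remaining 49000 bits of current packet: 2.22727 μs.
Queuing delay = 3.91 μs.

3.91 μs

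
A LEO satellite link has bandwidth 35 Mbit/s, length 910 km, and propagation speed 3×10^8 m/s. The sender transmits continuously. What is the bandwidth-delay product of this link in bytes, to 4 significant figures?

Propagation delay = 910000 / 300000000 = 0.00303333 s.
BDP = R × t_prop = 35000000 × 0.00303333 = 106167 bits.
In bytes: 106167/8 = 13270 bytes.

13270 bytes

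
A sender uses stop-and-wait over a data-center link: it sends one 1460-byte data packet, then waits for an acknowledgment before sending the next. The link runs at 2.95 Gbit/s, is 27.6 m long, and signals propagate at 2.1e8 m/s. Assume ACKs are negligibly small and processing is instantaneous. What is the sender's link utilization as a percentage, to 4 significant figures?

93.77 %

t_tx = L/R = 11680/2950000000 = 3.95932e-06 s.
t_prop = 27.6/210000000 = 1.31429e-07 s; RTT = 2.62857e-07 s.
Cycle = t_tx + RTT = 4.22218e-06 s.
Utilization = t_tx / cycle = 3.95932e-06/4.22218e-06 = 93.77 %.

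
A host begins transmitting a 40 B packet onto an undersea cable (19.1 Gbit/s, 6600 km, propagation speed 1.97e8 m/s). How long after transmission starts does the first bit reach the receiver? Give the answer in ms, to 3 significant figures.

First bit experiences only propagation delay: d/s = 6600000/197000000 = 33.5 ms.

33.5 ms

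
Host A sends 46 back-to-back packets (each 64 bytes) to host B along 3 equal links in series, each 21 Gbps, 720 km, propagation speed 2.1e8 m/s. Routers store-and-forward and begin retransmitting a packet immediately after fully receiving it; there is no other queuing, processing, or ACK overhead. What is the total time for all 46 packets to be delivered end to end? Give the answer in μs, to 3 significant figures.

Per-hop transmission t_tx = L/R = 512/21000000000 = 0.024381 μs.
Per-hop propagation t_prop = 720000/210000000 = 3428.57 μs.
Pipeline fill: first packet needs 3·t_tx to clear all hops; remaining 45 packets each add one t_tx.
Total = (3+46-1)·t_tx + 3·t_prop = 48·0.024381 + 3·3428.57 = 10300 μs.

10300 μs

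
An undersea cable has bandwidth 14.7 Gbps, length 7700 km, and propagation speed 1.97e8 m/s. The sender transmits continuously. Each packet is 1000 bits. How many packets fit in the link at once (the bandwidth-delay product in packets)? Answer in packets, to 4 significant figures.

Propagation delay = 7700000 / 197000000 = 0.0390863 s.
BDP = R × t_prop = 14700000000 × 0.0390863 = 574569000 bits.
In packets of 1000 bits: 574600 packets.

574600 packets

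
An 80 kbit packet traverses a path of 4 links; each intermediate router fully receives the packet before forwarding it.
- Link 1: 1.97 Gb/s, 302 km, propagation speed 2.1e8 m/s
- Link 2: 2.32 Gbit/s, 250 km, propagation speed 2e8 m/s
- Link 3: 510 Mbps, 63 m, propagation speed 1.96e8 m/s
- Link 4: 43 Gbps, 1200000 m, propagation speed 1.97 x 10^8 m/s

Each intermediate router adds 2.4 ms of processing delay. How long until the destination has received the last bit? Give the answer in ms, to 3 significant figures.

L = 80000 bits.
Transmission delays (L/R per hop): 0.0406091, 0.0344828, 0.156863, 0.00186047 ms; sum = 0.233815 ms.
Propagation delays (d/s per hop): 1.4381, 1.25, 0.000321429, 6.09137 ms; sum = 8.77979 ms.
Processing at 3 router(s): 3 × 2.4 ms = 7.2 ms.
End-to-end = 16.2 ms.

16.2 ms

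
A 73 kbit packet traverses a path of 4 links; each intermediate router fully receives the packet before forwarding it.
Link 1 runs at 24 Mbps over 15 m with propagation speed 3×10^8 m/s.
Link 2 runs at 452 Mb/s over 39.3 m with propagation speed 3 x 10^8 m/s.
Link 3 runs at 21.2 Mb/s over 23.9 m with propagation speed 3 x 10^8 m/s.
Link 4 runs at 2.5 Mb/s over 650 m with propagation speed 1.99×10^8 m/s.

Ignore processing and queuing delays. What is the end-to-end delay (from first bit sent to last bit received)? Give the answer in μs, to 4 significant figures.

35850 μs

L = 73000 bits.
Transmission delays (L/R per hop): 3041.67, 161.504, 3443.4, 29200 μs; sum = 35846.6 μs.
Propagation delays (d/s per hop): 0.05, 0.131, 0.0796667, 3.26633 μs; sum = 3.527 μs.
End-to-end = 35850 μs.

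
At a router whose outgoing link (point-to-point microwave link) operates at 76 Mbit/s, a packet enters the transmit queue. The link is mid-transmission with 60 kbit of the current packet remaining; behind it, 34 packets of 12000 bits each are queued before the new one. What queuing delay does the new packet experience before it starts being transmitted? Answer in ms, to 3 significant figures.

6.16 ms

Each queued packet: L/R = 12000/76000000 = 0.157895 ms.
34 queued → 5.36842 ms.
Plus remaining 60000 bits of current packet: 0.789474 ms.
Queuing delay = 6.16 ms.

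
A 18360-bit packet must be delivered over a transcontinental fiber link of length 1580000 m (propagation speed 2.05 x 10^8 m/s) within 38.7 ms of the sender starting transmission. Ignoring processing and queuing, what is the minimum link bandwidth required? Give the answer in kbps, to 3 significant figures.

592 kbps

Propagation delay = 1580000 / 2.05e+08 = 7.70732 ms.
Transmission budget = 38.7 − 7.70732 = 30.9927 ms.
R ≥ L / t_tx = 18360 bits / 0.0309927 s = 592 kbps.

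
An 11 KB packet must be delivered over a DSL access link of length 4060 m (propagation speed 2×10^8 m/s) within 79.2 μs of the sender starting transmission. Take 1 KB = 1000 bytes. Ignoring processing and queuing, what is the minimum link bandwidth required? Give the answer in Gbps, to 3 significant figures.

L = 88000 bits.
Propagation delay = 4060 / 200000000 = 20.3 μs.
Transmission budget = 79.2 − 20.3 = 58.9 μs.
R ≥ L / t_tx = 88000 bits / 5.89e-05 s = 1.49 Gbps.

1.49 Gbps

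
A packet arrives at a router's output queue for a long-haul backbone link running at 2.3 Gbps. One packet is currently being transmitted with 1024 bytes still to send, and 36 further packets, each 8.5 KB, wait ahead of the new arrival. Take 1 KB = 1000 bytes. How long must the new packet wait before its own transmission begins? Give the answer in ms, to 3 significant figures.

Each queued packet: L/R = 68000/2300000000 = 0.0295652 ms.
36 queued → 1.06435 ms.
Plus remaining 8192 bits of current packet: 0.00356174 ms.
Queuing delay = 1.07 ms.

1.07 ms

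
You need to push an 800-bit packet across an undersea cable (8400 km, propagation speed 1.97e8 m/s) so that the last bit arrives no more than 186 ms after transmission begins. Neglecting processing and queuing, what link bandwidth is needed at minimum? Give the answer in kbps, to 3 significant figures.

Propagation delay = 8400000 / 197000000 = 42.6396 ms.
Transmission budget = 186 − 42.6396 = 143.36 ms.
R ≥ L / t_tx = 800 bits / 0.14336 s = 5.58 kbps.

5.58 kbps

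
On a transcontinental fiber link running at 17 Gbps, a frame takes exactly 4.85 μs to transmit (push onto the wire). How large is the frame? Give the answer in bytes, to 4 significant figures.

L = R × t_tx = 17000000000 b/s × 4.85e-06 s = 82450 bits.
In bytes: 82450 / 8 = 10310 bytes.

10310 bytes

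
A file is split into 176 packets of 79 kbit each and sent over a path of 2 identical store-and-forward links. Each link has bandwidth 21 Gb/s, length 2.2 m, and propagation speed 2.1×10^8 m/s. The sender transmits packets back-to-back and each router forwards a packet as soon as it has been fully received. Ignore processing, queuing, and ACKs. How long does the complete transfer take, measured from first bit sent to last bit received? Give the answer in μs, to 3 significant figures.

666 μs

Per-hop transmission t_tx = L/R = 79000/21000000000 = 3.7619 μs.
Per-hop propagation t_prop = 2.2/210000000 = 0.0104762 μs.
Pipeline fill: first packet needs 2·t_tx to clear all hops; remaining 175 packets each add one t_tx.
Total = (2+176-1)·t_tx + 2·t_prop = 177·3.7619 + 2·0.0104762 = 666 μs.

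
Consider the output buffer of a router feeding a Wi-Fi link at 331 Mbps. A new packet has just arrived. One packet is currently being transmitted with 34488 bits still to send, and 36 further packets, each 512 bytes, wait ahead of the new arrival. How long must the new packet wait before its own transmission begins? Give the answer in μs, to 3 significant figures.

Each queued packet: L/R = 4096/331000000 = 12.3746 μs.
36 queued → 445.486 μs.
Plus remaining 34488 bits of current packet: 104.193 μs.
Queuing delay = 550 μs.

550 μs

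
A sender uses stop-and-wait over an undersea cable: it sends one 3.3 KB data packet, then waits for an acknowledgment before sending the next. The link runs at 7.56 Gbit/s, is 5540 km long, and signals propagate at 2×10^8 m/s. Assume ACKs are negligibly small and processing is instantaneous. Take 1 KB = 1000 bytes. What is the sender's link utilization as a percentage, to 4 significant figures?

t_tx = L/R = 26400/7560000000 = 3.49206e-06 s.
t_prop = 5540000/200000000 = 0.0277 s; RTT = 0.0554 s.
Cycle = t_tx + RTT = 0.0554035 s.
Utilization = t_tx / cycle = 3.49206e-06/0.0554035 = 0.006303 %.

0.006303 %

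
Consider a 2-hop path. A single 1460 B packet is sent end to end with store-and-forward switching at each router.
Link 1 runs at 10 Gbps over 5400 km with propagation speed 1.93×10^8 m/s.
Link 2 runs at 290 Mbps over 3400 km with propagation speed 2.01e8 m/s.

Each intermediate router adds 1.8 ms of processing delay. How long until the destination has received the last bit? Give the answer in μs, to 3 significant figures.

L = 1460 × 8 = 11680 bits.
Transmission delays (L/R per hop): 1.168, 40.2759 μs; sum = 41.4439 μs.
Propagation delays (d/s per hop): 27979.3, 16915.4 μs; sum = 44894.7 μs.
Processing at 1 router(s): 1 × 1.8 ms = 1800 μs.
End-to-end = 46700 μs.

46700 μs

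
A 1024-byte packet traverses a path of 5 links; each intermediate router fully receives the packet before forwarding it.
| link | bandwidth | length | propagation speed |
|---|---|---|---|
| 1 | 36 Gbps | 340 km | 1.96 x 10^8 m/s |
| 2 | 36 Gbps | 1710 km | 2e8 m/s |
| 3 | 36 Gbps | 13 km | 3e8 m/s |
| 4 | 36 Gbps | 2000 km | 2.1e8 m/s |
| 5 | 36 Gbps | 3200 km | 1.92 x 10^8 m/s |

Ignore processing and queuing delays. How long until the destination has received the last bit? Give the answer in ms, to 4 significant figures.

L = 1024 × 8 = 8192 bits.
Transmission delay per hop = L/R = 8192/36000000000 = 0.000227556 ms; 5 hops → 0.00113778 ms.
Propagation delays (d/s per hop): 1.73469, 8.55, 0.0433333, 9.52381, 16.6667 ms; sum = 36.5185 ms.
End-to-end = 36.52 ms.

36.52 ms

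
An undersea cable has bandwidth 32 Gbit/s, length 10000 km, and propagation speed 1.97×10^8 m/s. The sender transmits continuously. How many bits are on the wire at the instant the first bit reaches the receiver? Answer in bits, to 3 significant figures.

1620000000 bits

Propagation delay = 10000000 / 197000000 = 0.0507614 s.
BDP = R × t_prop = 32000000000 × 0.0507614 = 1624370000 bits.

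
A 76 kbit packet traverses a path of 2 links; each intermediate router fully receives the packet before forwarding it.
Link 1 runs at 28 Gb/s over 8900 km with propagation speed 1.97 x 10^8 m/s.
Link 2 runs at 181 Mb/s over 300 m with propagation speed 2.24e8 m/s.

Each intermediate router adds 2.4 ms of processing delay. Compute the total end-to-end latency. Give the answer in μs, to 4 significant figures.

L = 76000 bits.
Transmission delays (L/R per hop): 2.71429, 419.89 μs; sum = 422.604 μs.
Propagation delays (d/s per hop): 45177.7, 1.33929 μs; sum = 45179 μs.
Processing at 1 router(s): 1 × 2.4 ms = 2400 μs.
End-to-end = 48000 μs.

48000 μs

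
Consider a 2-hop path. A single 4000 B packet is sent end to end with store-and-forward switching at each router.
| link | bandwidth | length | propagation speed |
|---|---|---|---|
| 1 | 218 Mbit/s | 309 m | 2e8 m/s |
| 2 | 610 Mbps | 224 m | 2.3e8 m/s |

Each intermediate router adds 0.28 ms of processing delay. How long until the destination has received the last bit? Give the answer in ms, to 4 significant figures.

L = 4000 × 8 = 32000 bits.
Transmission delays (L/R per hop): 0.146789, 0.052459 ms; sum = 0.199248 ms.
Propagation delays (d/s per hop): 0.001545, 0.000973913 ms; sum = 0.00251891 ms.
Processing at 1 router(s): 1 × 0.28 ms = 0.28 ms.
End-to-end = 0.4818 ms.

0.4818 ms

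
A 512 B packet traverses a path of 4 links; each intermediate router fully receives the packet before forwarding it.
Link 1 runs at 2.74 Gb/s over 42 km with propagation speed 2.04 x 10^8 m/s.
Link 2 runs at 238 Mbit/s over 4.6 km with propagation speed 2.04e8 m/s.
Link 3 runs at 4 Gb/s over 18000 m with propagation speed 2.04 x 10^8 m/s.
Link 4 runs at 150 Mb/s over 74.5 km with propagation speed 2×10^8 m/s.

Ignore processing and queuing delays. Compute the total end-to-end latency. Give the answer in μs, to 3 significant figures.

L = 512 × 8 = 4096 bits.
Transmission delays (L/R per hop): 1.49489, 17.2101, 1.024, 27.3067 μs; sum = 47.0356 μs.
Propagation delays (d/s per hop): 205.882, 22.549, 88.2353, 372.5 μs; sum = 689.167 μs.
End-to-end = 736 μs.

736 μs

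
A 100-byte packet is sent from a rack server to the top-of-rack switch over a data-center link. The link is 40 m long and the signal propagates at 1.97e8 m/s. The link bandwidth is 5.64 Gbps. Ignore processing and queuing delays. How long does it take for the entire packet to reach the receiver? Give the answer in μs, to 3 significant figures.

0.345 μs

L = 100 × 8 = 800 bits.
Transmission delay = L/R = 800 / 5640000000 = 0.141844 μs.
Propagation delay = d/s = 40 m / 197000000 m/s = 0.203046 μs.
Total = 0.345 μs.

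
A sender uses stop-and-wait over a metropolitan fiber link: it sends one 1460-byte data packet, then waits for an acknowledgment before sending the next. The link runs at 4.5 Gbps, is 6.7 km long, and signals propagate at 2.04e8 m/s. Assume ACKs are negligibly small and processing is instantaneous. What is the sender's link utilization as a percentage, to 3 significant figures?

t_tx = L/R = 11680/4500000000 = 2.59556e-06 s.
t_prop = 6700/204000000 = 3.28431e-05 s; RTT = 6.56863e-05 s.
Cycle = t_tx + RTT = 6.82818e-05 s.
Utilization = t_tx / cycle = 2.59556e-06/6.82818e-05 = 3.80 %.

3.80 %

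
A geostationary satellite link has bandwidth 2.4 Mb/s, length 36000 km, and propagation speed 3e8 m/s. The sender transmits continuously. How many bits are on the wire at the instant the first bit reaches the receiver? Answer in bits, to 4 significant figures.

Propagation delay = 36000000 / 300000000 = 0.12 s.
BDP = R × t_prop = 2400000 × 0.12 = 288000 bits.

288000 bits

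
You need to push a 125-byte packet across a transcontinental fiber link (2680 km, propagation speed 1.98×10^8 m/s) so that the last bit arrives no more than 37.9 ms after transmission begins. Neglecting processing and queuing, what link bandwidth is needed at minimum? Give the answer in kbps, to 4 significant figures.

L = 1000 bits.
Propagation delay = 2680000 / 198000000 = 13.5354 ms.
Transmission budget = 37.9 − 13.5354 = 24.3646 ms.
R ≥ L / t_tx = 1000 bits / 0.0243646 s = 41.04 kbps.

41.04 kbps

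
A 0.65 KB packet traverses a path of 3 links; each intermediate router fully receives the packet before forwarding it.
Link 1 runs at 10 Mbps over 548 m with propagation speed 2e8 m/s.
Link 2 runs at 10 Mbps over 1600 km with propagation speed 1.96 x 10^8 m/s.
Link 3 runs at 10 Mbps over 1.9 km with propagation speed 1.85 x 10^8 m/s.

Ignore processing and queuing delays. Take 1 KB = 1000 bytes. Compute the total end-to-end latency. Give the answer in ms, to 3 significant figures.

9.74 ms

L = 5200 bits.
Transmission delay per hop = L/R = 5200/10000000 = 0.52 ms; 3 hops → 1.56 ms.
Propagation delays (d/s per hop): 0.00274, 8.16327, 0.0102703 ms; sum = 8.17628 ms.
End-to-end = 9.74 ms.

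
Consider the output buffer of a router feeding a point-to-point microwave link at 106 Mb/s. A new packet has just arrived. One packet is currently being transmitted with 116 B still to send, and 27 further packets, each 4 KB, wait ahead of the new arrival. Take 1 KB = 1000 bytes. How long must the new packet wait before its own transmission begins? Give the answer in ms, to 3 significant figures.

Each queued packet: L/R = 32000/106000000 = 0.301887 ms.
27 queued → 8.15094 ms.
Plus remaining 928 bits of current packet: 0.00875472 ms.
Queuing delay = 8.16 ms.

8.16 ms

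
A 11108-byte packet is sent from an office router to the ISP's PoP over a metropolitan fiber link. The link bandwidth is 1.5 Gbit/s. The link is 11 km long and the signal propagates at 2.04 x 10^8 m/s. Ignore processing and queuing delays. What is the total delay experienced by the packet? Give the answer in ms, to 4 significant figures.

L = 11108 × 8 = 88864 bits.
Transmission delay = L/R = 88864 / 1500000000 = 0.0592427 ms.
Propagation delay = d/s = 11000 m / 204000000 m/s = 0.0539216 ms.
Total = 0.1132 ms.

0.1132 ms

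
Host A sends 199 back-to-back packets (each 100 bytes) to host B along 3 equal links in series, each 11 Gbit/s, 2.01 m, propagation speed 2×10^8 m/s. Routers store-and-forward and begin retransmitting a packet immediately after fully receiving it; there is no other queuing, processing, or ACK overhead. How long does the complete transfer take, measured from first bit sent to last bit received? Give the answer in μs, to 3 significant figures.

Per-hop transmission t_tx = L/R = 800/11000000000 = 0.0727273 μs.
Per-hop propagation t_prop = 2.01/200000000 = 0.01005 μs.
Pipeline fill: first packet needs 3·t_tx to clear all hops; remaining 198 packets each add one t_tx.
Total = (3+199-1)·t_tx + 3·t_prop = 201·0.0727273 + 3·0.01005 = 14.6 μs.

14.6 μs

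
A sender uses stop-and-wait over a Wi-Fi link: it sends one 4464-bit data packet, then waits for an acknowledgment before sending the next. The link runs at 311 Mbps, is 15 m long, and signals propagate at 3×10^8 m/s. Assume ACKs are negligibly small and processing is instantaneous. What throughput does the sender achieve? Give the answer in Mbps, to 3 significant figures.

t_tx = L/R = 4464/311000000 = 1.43537e-05 s.
t_prop = 15/300000000 = 5e-08 s; RTT = 1e-07 s.
Cycle = t_tx + RTT = 1.44537e-05 s.
Throughput = L / cycle = 4464 / 1.44537e-05 = 309 Mbps.

309 Mbps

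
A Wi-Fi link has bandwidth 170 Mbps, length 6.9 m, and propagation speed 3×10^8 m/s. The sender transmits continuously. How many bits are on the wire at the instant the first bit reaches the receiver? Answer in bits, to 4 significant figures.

Propagation delay = 6.9 / 300000000 = 2.3e-08 s.
BDP = R × t_prop = 170000000 × 2.3e-08 = 3.91 bits.

3.910 bits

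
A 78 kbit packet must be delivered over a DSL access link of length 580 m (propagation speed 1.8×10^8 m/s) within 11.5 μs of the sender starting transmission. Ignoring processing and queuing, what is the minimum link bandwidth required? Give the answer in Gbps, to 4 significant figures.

9.423 Gbps

Propagation delay = 580 / 180000000 = 3.22222 μs.
Transmission budget = 11.5 − 3.22222 = 8.27778 μs.
R ≥ L / t_tx = 78000 bits / 8.27778e-06 s = 9.423 Gbps.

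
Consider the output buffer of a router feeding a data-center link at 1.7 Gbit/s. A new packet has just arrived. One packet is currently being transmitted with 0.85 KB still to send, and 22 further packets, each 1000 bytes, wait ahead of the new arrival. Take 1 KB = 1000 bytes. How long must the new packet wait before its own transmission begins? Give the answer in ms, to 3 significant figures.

Each queued packet: L/R = 8000/1700000000 = 0.00470588 ms.
22 queued → 0.103529 ms.
Plus remaining 6800 bits of current packet: 0.004 ms.
Queuing delay = 0.108 ms.

0.108 ms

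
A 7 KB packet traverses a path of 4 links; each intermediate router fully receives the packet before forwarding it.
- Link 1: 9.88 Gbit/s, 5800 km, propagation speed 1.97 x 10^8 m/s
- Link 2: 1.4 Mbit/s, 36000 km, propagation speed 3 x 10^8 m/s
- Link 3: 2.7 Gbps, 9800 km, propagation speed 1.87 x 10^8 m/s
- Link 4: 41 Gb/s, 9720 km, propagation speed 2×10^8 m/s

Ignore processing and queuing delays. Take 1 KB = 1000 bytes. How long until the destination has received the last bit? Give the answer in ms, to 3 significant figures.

290 ms

L = 56000 bits.
Transmission delays (L/R per hop): 0.00566802, 40, 0.0207407, 0.00136585 ms; sum = 40.0278 ms.
Propagation delays (d/s per hop): 29.4416, 120, 52.4064, 48.6 ms; sum = 250.448 ms.
End-to-end = 290 ms.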